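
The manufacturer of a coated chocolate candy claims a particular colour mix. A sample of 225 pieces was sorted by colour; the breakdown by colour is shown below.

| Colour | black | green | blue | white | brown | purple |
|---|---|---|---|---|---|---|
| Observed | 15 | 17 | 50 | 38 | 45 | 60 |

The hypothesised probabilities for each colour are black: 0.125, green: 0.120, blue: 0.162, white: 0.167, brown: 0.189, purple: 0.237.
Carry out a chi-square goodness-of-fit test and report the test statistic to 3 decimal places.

Expected counts E_i = n·p_i: 225×0.125 = 28.125, 225×0.120 = 27, 225×0.162 = 36.45, 225×0.167 = 37.575, 225×0.189 = 42.525, 225×0.237 = 53.325.
cat         O        E   (O−E)²/E
black      15   28.125     6.1250
green      17       27     3.7037
blue       50    36.45     5.0371
white      38   37.575     0.0048
brown      45   42.525     0.1440
purple     60   53.325     0.8355
Sum = 15.850

15.850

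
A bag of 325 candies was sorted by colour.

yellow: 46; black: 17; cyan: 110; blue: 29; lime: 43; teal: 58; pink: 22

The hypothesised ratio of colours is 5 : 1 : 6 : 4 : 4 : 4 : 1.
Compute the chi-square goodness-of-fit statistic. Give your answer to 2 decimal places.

38.57

Ratio total = 25. Expected counts: 325×5/25 = 65, 325×1/25 = 13, 325×6/25 = 78, 325×4/25 = 52, 325×4/25 = 52, 325×4/25 = 52, 325×1/25 = 13.
χ² = (46−65)²/65 + (17−13)²/13 + (110−78)²/78 + (29−52)²/52 + (43−52)²/52 + (58−52)²/52 + (22−13)²/13
   = 5.554 + 1.231 + 13.128 + 10.173 + 1.558 + 0.692 + 6.231
Sum = 38.57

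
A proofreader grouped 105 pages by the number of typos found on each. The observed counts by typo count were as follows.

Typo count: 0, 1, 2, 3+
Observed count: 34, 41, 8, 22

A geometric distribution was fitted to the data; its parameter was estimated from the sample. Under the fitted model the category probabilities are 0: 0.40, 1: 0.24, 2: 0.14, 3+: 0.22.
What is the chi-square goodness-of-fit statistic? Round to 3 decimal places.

14.536

Expected counts E_i = n·p_i: 105×0.40 = 42, 105×0.24 = 25.2, 105×0.14 = 14.7, 105×0.22 = 23.1.
0: (34 − 42)²/42 = 64/42 = 1.5238
1: (41 − 25.2)²/25.2 = 249.64/25.2 = 9.9063
2: (8 − 14.7)²/14.7 = 44.89/14.7 = 3.0537
3+: (22 − 23.1)²/23.1 = 1.21/23.1 = 0.0524
Sum = 14.536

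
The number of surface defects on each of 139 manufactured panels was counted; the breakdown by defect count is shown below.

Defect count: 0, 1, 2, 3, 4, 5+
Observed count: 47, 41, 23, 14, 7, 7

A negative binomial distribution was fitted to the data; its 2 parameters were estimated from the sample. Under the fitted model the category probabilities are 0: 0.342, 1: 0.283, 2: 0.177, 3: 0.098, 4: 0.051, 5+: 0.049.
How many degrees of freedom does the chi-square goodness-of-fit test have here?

There are k = 6 categories and 2 parameters estimated from the data, so df = 6 − 1 − 2 = 3.

3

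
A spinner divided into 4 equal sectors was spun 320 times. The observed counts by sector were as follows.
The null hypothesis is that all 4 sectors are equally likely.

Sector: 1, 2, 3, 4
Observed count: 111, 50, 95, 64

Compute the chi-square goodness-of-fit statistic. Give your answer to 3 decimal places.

29.275

Under H₀ each category has probability 1/4, so each expected count is 320/4 = 80.
cat         O        E   (O−E)²/E
1         111       80    12.0125
2          50       80    11.2500
3          95       80     2.8125
4          64       80     3.2000
Sum = 29.275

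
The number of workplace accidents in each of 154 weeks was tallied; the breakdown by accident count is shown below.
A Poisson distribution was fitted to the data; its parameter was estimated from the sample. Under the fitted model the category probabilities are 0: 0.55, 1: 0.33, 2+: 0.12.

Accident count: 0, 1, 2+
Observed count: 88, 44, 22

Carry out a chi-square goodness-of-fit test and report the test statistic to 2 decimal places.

1.71

Expected counts E_i = n·p_i: 154×0.55 = 84.7, 154×0.33 = 50.82, 154×0.12 = 18.48.
0: (88 − 84.7)²/84.7 = 10.89/84.7 = 0.129
1: (44 − 50.82)²/50.82 = 46.5124/50.82 = 0.915
2+: (22 − 18.48)²/18.48 = 12.3904/18.48 = 0.670
Sum = 1.71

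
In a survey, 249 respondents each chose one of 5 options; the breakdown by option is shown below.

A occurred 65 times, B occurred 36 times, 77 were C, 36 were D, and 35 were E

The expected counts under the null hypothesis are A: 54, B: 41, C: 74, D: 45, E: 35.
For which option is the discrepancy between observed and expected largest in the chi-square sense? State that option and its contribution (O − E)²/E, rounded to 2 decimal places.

A: (65 − 54)²/54 = 121/54 = 2.241
B: (36 − 41)²/41 = 25/41 = 0.610
C: (77 − 74)²/74 = 9/74 = 0.122
D: (36 − 45)²/45 = 81/45 = 1.800
E: (35 − 35)²/35 = 0/35 = 0.000
The largest term is for A: 2.24.

A, 2.24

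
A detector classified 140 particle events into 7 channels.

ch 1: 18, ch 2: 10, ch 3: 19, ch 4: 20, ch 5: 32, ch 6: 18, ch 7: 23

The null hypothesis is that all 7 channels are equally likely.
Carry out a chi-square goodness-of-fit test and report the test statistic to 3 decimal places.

13.100

Expected count for each of the 7 categories: 140/7 = 20.
ch 1: (18 − 20)²/20 = 4/20 = 0.2000
ch 2: (10 − 20)²/20 = 100/20 = 5.0000
ch 3: (19 − 20)²/20 = 1/20 = 0.0500
ch 4: (20 − 20)²/20 = 0/20 = 0.0000
ch 5: (32 − 20)²/20 = 144/20 = 7.2000
ch 6: (18 − 20)²/20 = 4/20 = 0.2000
ch 7: (23 − 20)²/20 = 9/20 = 0.4500
Sum = 13.100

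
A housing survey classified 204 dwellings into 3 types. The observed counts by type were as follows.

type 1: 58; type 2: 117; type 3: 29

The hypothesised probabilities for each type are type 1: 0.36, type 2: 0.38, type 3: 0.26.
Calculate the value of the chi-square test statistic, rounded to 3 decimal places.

34.249

Expected counts E_i = n·p_i: 204×0.36 = 73.44, 204×0.38 = 77.52, 204×0.26 = 53.04.
type 1: (58 − 73.44)²/73.44 = 238.3936/73.44 = 3.2461
type 2: (117 − 77.52)²/77.52 = 1558.6704/77.52 = 20.1067
type 3: (29 − 53.04)²/53.04 = 577.9216/53.04 = 10.8960
Sum = 34.249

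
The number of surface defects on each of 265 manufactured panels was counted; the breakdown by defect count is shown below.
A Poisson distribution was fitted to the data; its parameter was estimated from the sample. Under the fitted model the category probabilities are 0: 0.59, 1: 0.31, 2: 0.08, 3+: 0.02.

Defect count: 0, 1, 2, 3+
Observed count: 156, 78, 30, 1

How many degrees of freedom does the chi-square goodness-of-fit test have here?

2

There are k = 4 categories and 1 parameter estimated from the data, so df = 4 − 1 − 1 = 2.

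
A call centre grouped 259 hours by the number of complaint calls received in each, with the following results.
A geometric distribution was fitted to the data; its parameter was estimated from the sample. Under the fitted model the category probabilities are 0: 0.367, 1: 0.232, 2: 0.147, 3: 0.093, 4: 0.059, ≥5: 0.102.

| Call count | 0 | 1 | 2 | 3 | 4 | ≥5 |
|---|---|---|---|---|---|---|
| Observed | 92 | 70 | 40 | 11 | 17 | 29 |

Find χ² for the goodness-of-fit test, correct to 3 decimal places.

9.387

Expected counts E_i = n·p_i: 259×0.367 = 95.053, 259×0.232 = 60.088, 259×0.147 = 38.073, 259×0.093 = 24.087, 259×0.059 = 15.281, 259×0.102 = 26.418.
0: (92 − 95.053)²/95.053 = 9.320809/95.053 = 0.0981
1: (70 − 60.088)²/60.088 = 98.247744/60.088 = 1.6351
2: (40 − 38.073)²/38.073 = 3.713329/38.073 = 0.0975
3: (11 − 24.087)²/24.087 = 171.269569/24.087 = 7.1105
4: (17 − 15.281)²/15.281 = 2.954961/15.281 = 0.1934
≥5: (29 − 26.418)²/26.418 = 6.666724/26.418 = 0.2524
Sum = 9.387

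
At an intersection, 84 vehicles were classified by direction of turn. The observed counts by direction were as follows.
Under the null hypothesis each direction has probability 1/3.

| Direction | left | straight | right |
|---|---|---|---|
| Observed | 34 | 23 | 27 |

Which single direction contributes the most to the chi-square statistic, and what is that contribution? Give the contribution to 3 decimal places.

Expected count for each of the 3 categories: 84/3 = 28.
left: (34 − 28)²/28 = 36/28 = 1.2857
straight: (23 − 28)²/28 = 25/28 = 0.8929
right: (27 − 28)²/28 = 1/28 = 0.0357
The largest term is for left: 1.286.

left, 1.286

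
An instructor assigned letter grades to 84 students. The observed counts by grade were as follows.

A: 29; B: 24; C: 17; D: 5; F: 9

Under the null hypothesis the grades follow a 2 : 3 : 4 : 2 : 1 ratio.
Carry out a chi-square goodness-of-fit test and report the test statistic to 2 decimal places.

Ratio total = 12. Expected counts: 84×2/12 = 14, 84×3/12 = 21, 84×4/12 = 28, 84×2/12 = 14, 84×1/12 = 7.
cat         O        E   (O−E)²/E
A          29       14     16.071
B          24       21      0.429
C          17       28      4.321
D           5       14      5.786
F           9        7      0.571
Sum = 27.18

27.18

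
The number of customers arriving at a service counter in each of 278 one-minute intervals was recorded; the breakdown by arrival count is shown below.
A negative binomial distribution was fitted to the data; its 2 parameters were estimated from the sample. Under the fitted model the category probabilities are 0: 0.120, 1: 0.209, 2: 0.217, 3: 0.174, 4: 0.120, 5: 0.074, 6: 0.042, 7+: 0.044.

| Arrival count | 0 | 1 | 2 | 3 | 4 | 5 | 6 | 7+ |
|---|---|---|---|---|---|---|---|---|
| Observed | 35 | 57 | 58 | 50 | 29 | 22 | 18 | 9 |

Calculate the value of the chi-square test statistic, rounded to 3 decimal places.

5.194

Expected counts E_i = n·p_i: 278×0.120 = 33.36, 278×0.209 = 58.102, 278×0.217 = 60.326, 278×0.174 = 48.372, 278×0.120 = 33.36, 278×0.074 = 20.572, 278×0.042 = 11.676, 278×0.044 = 12.232.
0: (35 − 33.36)²/33.36 = 2.6896/33.36 = 0.0806
1: (57 − 58.102)²/58.102 = 1.214404/58.102 = 0.0209
2: (58 − 60.326)²/60.326 = 5.410276/60.326 = 0.0897
3: (50 − 48.372)²/48.372 = 2.650384/48.372 = 0.0548
4: (29 − 33.36)²/33.36 = 19.0096/33.36 = 0.5698
5: (22 − 20.572)²/20.572 = 2.039184/20.572 = 0.0991
6: (18 − 11.676)²/11.676 = 39.992976/11.676 = 3.4252
7+: (9 − 12.232)²/12.232 = 10.445824/12.232 = 0.8540
Sum = 5.194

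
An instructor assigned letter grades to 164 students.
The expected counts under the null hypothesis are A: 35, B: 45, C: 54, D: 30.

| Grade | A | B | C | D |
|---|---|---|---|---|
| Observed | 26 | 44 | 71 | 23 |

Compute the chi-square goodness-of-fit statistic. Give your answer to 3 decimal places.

9.322

A: (26 − 35)²/35 = 81/35 = 2.3143
B: (44 − 45)²/45 = 1/45 = 0.0222
C: (71 − 54)²/54 = 289/54 = 5.3519
D: (23 − 30)²/30 = 49/30 = 1.6333
Sum = 9.322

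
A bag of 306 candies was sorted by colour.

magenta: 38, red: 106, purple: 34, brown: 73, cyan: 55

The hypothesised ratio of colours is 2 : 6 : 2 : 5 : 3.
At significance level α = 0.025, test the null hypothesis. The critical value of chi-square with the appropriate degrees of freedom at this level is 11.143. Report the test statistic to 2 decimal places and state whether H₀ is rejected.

Ratio total = 18. Expected counts: 306×2/18 = 34, 306×6/18 = 102, 306×2/18 = 34, 306×5/18 = 85, 306×3/18 = 51.
χ² = (38−34)²/34 + (106−102)²/102 + (34−34)²/34 + (73−85)²/85 + (55−51)²/51
   = 0.471 + 0.157 + 0.000 + 1.694 + 0.314
Sum = 2.64
df = 4. Since 2.64 < 11.143, we do not reject H₀.

2.64; do not reject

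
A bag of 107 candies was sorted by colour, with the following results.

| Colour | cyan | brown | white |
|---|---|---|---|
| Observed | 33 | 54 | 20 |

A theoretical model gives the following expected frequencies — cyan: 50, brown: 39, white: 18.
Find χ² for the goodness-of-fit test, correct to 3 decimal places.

11.771

cat         O        E   (O−E)²/E
cyan       33       50     5.7800
brown      54       39     5.7692
white      20       18     0.2222
Sum = 11.771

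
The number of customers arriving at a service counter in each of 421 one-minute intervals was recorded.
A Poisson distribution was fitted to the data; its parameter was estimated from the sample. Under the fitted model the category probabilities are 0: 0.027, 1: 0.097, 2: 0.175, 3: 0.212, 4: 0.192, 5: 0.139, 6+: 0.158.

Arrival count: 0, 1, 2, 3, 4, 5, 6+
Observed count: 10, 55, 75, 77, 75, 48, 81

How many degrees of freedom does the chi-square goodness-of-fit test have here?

There are k = 7 categories and 1 parameter estimated from the data, so df = 7 − 1 − 1 = 5.

5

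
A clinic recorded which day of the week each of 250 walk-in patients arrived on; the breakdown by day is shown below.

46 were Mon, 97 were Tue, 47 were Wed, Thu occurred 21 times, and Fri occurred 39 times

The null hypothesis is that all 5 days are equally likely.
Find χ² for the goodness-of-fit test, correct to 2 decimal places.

Expected count for each of the 5 categories: 250/5 = 50.
χ² = (46−50)²/50 + (97−50)²/50 + (47−50)²/50 + (21−50)²/50 + (39−50)²/50
   = 0.320 + 44.180 + 0.180 + 16.820 + 2.420
Sum = 63.92

63.92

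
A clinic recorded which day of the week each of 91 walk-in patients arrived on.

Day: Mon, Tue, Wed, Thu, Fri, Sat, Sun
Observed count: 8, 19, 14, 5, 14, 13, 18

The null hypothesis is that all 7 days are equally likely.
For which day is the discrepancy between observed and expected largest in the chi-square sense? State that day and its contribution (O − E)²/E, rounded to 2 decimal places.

Thu, 4.92

Under H₀ each category has probability 1/7, so each expected count is 91/7 = 13.
χ² = (8−13)²/13 + (19−13)²/13 + (14−13)²/13 + (5−13)²/13 + (14−13)²/13 + (13−13)²/13 + (18−13)²/13
   = 1.923 + 2.769 + 0.077 + 4.923 + 0.077 + 0.000 + 1.923
The largest term is for Thu: 4.92.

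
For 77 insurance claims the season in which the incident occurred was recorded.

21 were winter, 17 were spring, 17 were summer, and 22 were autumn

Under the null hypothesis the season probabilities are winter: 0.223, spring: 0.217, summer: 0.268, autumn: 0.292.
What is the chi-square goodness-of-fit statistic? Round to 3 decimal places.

Expected counts E_i = n·p_i: 77×0.223 = 17.171, 77×0.217 = 16.709, 77×0.268 = 20.636, 77×0.292 = 22.484.
χ² = (21−17.171)²/17.171 + (17−16.709)²/16.709 + (17−20.636)²/20.636 + (22−22.484)²/22.484
   = 0.8538 + 0.0051 + 0.6407 + 0.0104
Sum = 1.510

1.510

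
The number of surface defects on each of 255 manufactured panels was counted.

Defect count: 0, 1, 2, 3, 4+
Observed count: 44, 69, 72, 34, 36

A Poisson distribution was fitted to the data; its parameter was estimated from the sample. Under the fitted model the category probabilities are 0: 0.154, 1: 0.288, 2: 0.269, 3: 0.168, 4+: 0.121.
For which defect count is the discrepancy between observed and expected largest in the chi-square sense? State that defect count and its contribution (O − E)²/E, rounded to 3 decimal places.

Expected counts E_i = n·p_i: 255×0.154 = 39.27, 255×0.288 = 73.44, 255×0.269 = 68.595, 255×0.168 = 42.84, 255×0.121 = 30.855.
0: (44 − 39.27)²/39.27 = 22.3729/39.27 = 0.5697
1: (69 − 73.44)²/73.44 = 19.7136/73.44 = 0.2684
2: (72 − 68.595)²/68.595 = 11.594025/68.595 = 0.1690
3: (34 − 42.84)²/42.84 = 78.1456/42.84 = 1.8241
4+: (36 − 30.855)²/30.855 = 26.471025/30.855 = 0.8579
The largest term is for 3: 1.824.

3, 1.824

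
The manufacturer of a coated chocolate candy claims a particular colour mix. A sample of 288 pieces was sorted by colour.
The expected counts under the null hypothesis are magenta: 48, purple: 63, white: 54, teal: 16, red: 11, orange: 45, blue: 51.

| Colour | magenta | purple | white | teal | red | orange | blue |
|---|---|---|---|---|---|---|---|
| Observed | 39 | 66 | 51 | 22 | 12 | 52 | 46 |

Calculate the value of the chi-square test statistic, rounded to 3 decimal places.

5.917

magenta: (39 − 48)²/48 = 81/48 = 1.6875
purple: (66 − 63)²/63 = 9/63 = 0.1429
white: (51 − 54)²/54 = 9/54 = 0.1667
teal: (22 − 16)²/16 = 36/16 = 2.2500
red: (12 − 11)²/11 = 1/11 = 0.0909
orange: (52 − 45)²/45 = 49/45 = 1.0889
blue: (46 − 51)²/51 = 25/51 = 0.4902
Sum = 5.917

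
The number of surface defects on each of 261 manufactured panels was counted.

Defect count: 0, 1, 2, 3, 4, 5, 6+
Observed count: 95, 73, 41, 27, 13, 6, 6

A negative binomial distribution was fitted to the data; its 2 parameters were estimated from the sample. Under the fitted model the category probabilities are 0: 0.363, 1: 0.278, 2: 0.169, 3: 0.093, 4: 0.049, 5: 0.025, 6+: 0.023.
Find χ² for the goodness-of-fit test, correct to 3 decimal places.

0.575

Expected counts E_i = n·p_i: 261×0.363 = 94.743, 261×0.278 = 72.558, 261×0.169 = 44.109, 261×0.093 = 24.273, 261×0.049 = 12.789, 261×0.025 = 6.525, 261×0.023 = 6.003.
0: (95 − 94.743)²/94.743 = 0.066049/94.743 = 0.0007
1: (73 − 72.558)²/72.558 = 0.195364/72.558 = 0.0027
2: (41 − 44.109)²/44.109 = 9.665881/44.109 = 0.2191
3: (27 − 24.273)²/24.273 = 7.436529/24.273 = 0.3064
4: (13 − 12.789)²/12.789 = 0.044521/12.789 = 0.0035
5: (6 − 6.525)²/6.525 = 0.275625/6.525 = 0.0422
6+: (6 − 6.003)²/6.003 = 0.000009/6.003 = 0.0000
Sum = 0.575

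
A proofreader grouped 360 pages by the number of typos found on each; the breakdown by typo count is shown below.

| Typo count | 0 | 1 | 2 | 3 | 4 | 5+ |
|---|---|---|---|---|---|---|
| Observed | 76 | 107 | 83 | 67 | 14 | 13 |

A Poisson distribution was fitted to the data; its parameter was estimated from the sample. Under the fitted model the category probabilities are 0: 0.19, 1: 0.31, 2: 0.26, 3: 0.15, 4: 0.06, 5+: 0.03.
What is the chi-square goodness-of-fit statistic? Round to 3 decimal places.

Expected counts E_i = n·p_i: 360×0.19 = 68.4, 360×0.31 = 111.6, 360×0.26 = 93.6, 360×0.15 = 54, 360×0.06 = 21.6, 360×0.03 = 10.8.
cat         O        E   (O−E)²/E
0          76     68.4     0.8444
1         107    111.6     0.1896
2          83     93.6     1.2004
3          67       54     3.1296
4          14     21.6     2.6741
5+         13     10.8     0.4481
Sum = 8.486

8.486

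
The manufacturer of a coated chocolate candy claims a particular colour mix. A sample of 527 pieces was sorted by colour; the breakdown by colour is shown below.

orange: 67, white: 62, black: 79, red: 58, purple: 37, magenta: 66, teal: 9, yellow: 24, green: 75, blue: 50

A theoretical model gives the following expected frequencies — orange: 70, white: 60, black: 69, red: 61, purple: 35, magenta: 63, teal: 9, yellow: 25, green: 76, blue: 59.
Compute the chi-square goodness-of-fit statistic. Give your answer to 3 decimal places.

3.475

orange: (67 − 70)²/70 = 9/70 = 0.1286
white: (62 − 60)²/60 = 4/60 = 0.0667
black: (79 − 69)²/69 = 100/69 = 1.4493
red: (58 − 61)²/61 = 9/61 = 0.1475
purple: (37 − 35)²/35 = 4/35 = 0.1143
magenta: (66 − 63)²/63 = 9/63 = 0.1429
teal: (9 − 9)²/9 = 0/9 = 0.0000
yellow: (24 − 25)²/25 = 1/25 = 0.0400
green: (75 − 76)²/76 = 1/76 = 0.0132
blue: (50 − 59)²/59 = 81/59 = 1.3729
Sum = 3.475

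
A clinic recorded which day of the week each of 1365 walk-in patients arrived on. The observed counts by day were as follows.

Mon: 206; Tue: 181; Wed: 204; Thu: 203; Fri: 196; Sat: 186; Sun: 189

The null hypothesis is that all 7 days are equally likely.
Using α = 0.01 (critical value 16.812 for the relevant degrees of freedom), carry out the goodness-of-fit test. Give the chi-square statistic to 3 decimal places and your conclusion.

Under H₀ each category has probability 1/7, so each expected count is 1365/7 = 195.
Mon: (206 − 195)²/195 = 121/195 = 0.6205
Tue: (181 − 195)²/195 = 196/195 = 1.0051
Wed: (204 − 195)²/195 = 81/195 = 0.4154
Thu: (203 − 195)²/195 = 64/195 = 0.3282
Fri: (196 − 195)²/195 = 1/195 = 0.0051
Sat: (186 − 195)²/195 = 81/195 = 0.4154
Sun: (189 − 195)²/195 = 36/195 = 0.1846
Sum = 2.974
df = 6. Since 2.974 < 16.812, we do not reject H₀.

2.974; do not reject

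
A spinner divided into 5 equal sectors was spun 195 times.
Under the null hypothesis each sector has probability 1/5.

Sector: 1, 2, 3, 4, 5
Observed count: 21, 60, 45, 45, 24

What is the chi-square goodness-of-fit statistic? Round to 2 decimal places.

Expected count for each of the 5 categories: 195/5 = 39.
cat         O        E   (O−E)²/E
1          21       39      8.308
2          60       39     11.308
3          45       39      0.923
4          45       39      0.923
5          24       39      5.769
Sum = 27.23

27.23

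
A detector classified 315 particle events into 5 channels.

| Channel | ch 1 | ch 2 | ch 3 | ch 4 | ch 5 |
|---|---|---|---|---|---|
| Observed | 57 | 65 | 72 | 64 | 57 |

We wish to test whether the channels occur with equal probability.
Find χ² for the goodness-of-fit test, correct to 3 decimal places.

2.508

Under H₀ each category has probability 1/5, so each expected count is 315/5 = 63.
cat         O        E   (O−E)²/E
ch 1       57       63     0.5714
ch 2       65       63     0.0635
ch 3       72       63     1.2857
ch 4       64       63     0.0159
ch 5       57       63     0.5714
Sum = 2.508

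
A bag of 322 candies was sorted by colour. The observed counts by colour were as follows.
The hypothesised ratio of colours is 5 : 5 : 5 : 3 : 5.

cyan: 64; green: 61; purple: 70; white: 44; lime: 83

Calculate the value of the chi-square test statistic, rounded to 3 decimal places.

4.181

Ratio total = 23. Expected counts: 322×5/23 = 70, 322×5/23 = 70, 322×5/23 = 70, 322×3/23 = 42, 322×5/23 = 70.
χ² = (64−70)²/70 + (61−70)²/70 + (70−70)²/70 + (44−42)²/42 + (83−70)²/70
   = 0.5143 + 1.1571 + 0.0000 + 0.0952 + 2.4143
Sum = 4.181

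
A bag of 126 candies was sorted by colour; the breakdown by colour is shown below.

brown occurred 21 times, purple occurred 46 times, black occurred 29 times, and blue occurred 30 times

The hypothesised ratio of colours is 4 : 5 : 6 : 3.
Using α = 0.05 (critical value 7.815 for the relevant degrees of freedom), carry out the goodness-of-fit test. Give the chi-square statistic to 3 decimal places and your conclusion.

13.088; reject

Ratio total = 18. Expected counts: 126×4/18 = 28, 126×5/18 = 35, 126×6/18 = 42, 126×3/18 = 21.
χ² = (21−28)²/28 + (46−35)²/35 + (29−42)²/42 + (30−21)²/21
   = 1.7500 + 3.4571 + 4.0238 + 3.8571
Sum = 13.088
df = 3. Since 13.088 > 7.815, we reject H₀.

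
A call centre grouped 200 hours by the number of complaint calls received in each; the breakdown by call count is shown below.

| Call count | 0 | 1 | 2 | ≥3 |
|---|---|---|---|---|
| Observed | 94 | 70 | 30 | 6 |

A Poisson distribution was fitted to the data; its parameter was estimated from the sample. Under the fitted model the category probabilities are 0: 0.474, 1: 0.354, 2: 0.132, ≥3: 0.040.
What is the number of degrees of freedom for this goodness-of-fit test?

2

There are k = 4 categories and 1 parameter estimated from the data, so df = 4 − 1 − 1 = 2.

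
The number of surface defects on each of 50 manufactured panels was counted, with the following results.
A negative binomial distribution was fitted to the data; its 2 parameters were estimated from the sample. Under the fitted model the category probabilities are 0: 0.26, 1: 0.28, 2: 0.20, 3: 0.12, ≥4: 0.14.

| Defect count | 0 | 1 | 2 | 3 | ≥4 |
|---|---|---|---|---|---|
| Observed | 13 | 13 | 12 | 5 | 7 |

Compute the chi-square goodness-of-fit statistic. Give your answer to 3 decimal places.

0.638

Expected counts E_i = n·p_i: 50×0.26 = 13, 50×0.28 = 14, 50×0.20 = 10, 50×0.12 = 6, 50×0.14 = 7.
χ² = (13−13)²/13 + (13−14)²/14 + (12−10)²/10 + (5−6)²/6 + (7−7)²/7
   = 0.0000 + 0.0714 + 0.4000 + 0.1667 + 0.0000
Sum = 0.638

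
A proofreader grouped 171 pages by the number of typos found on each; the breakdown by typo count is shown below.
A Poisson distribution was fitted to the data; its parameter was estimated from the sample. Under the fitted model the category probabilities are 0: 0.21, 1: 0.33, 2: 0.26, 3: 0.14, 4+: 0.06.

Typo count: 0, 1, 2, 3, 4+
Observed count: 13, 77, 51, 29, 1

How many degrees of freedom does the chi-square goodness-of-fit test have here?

There are k = 5 categories and 1 parameter estimated from the data, so df = 5 − 1 − 1 = 3.

3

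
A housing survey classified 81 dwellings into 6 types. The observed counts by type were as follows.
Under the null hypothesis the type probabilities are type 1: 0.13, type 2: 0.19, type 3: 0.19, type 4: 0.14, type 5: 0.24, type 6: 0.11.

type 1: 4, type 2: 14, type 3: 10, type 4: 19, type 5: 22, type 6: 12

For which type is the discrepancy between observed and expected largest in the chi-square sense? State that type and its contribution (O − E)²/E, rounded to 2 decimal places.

type 4, 5.17

Expected counts E_i = n·p_i: 81×0.13 = 10.53, 81×0.19 = 15.39, 81×0.19 = 15.39, 81×0.14 = 11.34, 81×0.24 = 19.44, 81×0.11 = 8.91.
cat         O        E   (O−E)²/E
type 1      4    10.53      4.049
type 2     14    15.39      0.126
type 3     10    15.39      1.888
type 4     19    11.34      5.174
type 5     22    19.44      0.337
type 6     12     8.91      1.072
The largest term is for type 4: 5.17.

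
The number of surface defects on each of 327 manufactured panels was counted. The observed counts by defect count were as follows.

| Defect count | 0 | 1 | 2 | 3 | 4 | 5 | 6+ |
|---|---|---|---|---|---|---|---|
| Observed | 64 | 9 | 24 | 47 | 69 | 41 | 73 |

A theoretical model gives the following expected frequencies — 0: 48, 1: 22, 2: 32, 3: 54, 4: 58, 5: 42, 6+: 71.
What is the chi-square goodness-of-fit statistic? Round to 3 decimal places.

18.089

χ² = (64−48)²/48 + (9−22)²/22 + (24−32)²/32 + (47−54)²/54 + (69−58)²/58 + (41−42)²/42 + (73−71)²/71
   = 5.3333 + 7.6818 + 2.0000 + 0.9074 + 2.0862 + 0.0238 + 0.0563
Sum = 18.089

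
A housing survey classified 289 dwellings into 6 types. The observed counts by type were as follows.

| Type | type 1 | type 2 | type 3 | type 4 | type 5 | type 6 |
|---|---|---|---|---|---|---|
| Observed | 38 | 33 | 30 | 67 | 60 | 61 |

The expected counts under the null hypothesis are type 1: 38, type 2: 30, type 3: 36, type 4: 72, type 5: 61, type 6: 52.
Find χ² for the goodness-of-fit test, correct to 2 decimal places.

cat         O        E   (O−E)²/E
type 1     38       38      0.000
type 2     33       30      0.300
type 3     30       36      1.000
type 4     67       72      0.347
type 5     60       61      0.016
type 6     61       52      1.558
Sum = 3.22

3.22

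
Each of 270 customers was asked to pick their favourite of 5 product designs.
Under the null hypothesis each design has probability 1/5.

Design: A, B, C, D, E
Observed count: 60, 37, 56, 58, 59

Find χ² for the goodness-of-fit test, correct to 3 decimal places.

6.852

Under H₀ each category has probability 1/5, so each expected count is 270/5 = 54.
χ² = (60−54)²/54 + (37−54)²/54 + (56−54)²/54 + (58−54)²/54 + (59−54)²/54
   = 0.6667 + 5.3519 + 0.0741 + 0.2963 + 0.4630
Sum = 6.852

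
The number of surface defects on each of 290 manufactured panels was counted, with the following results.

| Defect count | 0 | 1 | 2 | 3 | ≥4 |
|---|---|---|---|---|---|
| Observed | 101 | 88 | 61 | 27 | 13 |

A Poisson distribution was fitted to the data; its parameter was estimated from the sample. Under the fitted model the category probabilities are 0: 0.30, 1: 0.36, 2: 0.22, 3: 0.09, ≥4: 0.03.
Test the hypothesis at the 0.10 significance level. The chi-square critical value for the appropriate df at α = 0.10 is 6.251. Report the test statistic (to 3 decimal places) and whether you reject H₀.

7.108; reject

Expected counts E_i = n·p_i: 290×0.30 = 87, 290×0.36 = 104.4, 290×0.22 = 63.8, 290×0.09 = 26.1, 290×0.03 = 8.7.
χ² = (101−87)²/87 + (88−104.4)²/104.4 + (61−63.8)²/63.8 + (27−26.1)²/26.1 + (13−8.7)²/8.7
   = 2.2529 + 2.5762 + 0.1229 + 0.0310 + 2.1253
Sum = 7.108
df = 3. Since 7.108 > 6.251, we reject H₀.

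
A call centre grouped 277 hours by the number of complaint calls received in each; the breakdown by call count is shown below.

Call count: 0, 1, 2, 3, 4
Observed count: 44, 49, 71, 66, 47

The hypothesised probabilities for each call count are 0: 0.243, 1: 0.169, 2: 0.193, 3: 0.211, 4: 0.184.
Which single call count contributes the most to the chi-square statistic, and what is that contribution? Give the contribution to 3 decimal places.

0, 8.073

Expected counts E_i = n·p_i: 277×0.243 = 67.311, 277×0.169 = 46.813, 277×0.193 = 53.461, 277×0.211 = 58.447, 277×0.184 = 50.968.
χ² = (44−67.311)²/67.311 + (49−46.813)²/46.813 + (71−53.461)²/53.461 + (66−58.447)²/58.447 + (47−50.968)²/50.968
   = 8.0730 + 0.1022 + 5.7540 + 0.9761 + 0.3089
The largest term is for 0: 8.073.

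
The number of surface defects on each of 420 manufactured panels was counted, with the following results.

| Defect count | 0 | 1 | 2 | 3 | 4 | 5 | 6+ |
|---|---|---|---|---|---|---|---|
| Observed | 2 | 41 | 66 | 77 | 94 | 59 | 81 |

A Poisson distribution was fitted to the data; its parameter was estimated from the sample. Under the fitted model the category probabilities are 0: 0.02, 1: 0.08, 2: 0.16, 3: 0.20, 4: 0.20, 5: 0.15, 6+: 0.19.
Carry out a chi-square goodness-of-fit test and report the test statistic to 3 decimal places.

Expected counts E_i = n·p_i: 420×0.02 = 8.4, 420×0.08 = 33.6, 420×0.16 = 67.2, 420×0.20 = 84, 420×0.20 = 84, 420×0.15 = 63, 420×0.19 = 79.8.
0: (2 − 8.4)²/8.4 = 40.96/8.4 = 4.8762
1: (41 − 33.6)²/33.6 = 54.76/33.6 = 1.6298
2: (66 − 67.2)²/67.2 = 1.44/67.2 = 0.0214
3: (77 − 84)²/84 = 49/84 = 0.5833
4: (94 − 84)²/84 = 100/84 = 1.1905
5: (59 − 63)²/63 = 16/63 = 0.2540
6+: (81 − 79.8)²/79.8 = 1.44/79.8 = 0.0180
Sum = 8.573

8.573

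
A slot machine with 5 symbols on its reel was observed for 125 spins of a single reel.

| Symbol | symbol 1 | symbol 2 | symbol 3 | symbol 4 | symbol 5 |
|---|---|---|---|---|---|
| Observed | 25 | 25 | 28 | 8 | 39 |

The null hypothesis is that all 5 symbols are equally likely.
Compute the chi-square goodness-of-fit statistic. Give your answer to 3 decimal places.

Under H₀ each category has probability 1/5, so each expected count is 125/5 = 25.
symbol 1: (25 − 25)²/25 = 0/25 = 0.0000
symbol 2: (25 − 25)²/25 = 0/25 = 0.0000
symbol 3: (28 − 25)²/25 = 9/25 = 0.3600
symbol 4: (8 − 25)²/25 = 289/25 = 11.5600
symbol 5: (39 − 25)²/25 = 196/25 = 7.8400
Sum = 19.760

19.760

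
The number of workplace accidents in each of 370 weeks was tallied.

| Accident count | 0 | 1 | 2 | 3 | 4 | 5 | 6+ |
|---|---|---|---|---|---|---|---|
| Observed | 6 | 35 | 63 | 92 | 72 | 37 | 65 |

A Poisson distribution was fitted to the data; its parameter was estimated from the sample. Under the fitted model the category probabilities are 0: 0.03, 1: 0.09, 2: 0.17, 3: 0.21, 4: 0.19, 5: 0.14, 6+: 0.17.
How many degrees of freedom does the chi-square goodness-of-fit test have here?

5

There are k = 7 categories and 1 parameter estimated from the data, so df = 7 − 1 − 1 = 5.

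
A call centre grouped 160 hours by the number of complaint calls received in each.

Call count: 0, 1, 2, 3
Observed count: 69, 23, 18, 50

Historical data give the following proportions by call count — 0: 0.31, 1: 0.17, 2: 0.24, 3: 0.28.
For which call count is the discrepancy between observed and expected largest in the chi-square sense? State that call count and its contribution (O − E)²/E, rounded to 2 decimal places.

Expected counts E_i = n·p_i: 160×0.31 = 49.6, 160×0.17 = 27.2, 160×0.24 = 38.4, 160×0.28 = 44.8.
cat         O        E   (O−E)²/E
0          69     49.6      7.588
1          23     27.2      0.649
2          18     38.4     10.838
3          50     44.8      0.604
The largest term is for 2: 10.84.

2, 10.84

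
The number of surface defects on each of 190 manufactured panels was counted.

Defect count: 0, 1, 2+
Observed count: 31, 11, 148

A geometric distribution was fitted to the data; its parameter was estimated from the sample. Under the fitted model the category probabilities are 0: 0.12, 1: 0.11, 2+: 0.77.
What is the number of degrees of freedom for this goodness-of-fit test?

There are k = 3 categories and 1 parameter estimated from the data, so df = 3 − 1 − 1 = 1.

1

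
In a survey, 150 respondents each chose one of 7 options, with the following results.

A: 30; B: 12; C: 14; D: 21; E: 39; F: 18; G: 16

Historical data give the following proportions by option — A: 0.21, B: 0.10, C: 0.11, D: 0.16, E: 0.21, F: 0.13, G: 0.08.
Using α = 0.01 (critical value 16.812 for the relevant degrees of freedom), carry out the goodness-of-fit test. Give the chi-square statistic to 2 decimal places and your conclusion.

4.66; do not reject

Expected counts E_i = n·p_i: 150×0.21 = 31.5, 150×0.10 = 15, 150×0.11 = 16.5, 150×0.16 = 24, 150×0.21 = 31.5, 150×0.13 = 19.5, 150×0.08 = 12.
χ² = (30−31.5)²/31.5 + (12−15)²/15 + (14−16.5)²/16.5 + (21−24)²/24 + (39−31.5)²/31.5 + (18−19.5)²/19.5 + (16−12)²/12
   = 0.071 + 0.600 + 0.379 + 0.375 + 1.786 + 0.115 + 1.333
Sum = 4.66
df = 6. Since 4.66 < 16.812, we do not reject H₀.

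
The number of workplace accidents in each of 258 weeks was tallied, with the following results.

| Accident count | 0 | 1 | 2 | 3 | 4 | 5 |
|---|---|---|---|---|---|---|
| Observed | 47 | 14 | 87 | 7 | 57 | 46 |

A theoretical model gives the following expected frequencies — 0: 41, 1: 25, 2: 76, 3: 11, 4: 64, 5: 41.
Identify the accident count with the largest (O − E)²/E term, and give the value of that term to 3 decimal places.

0: (47 − 41)²/41 = 36/41 = 0.8780
1: (14 − 25)²/25 = 121/25 = 4.8400
2: (87 − 76)²/76 = 121/76 = 1.5921
3: (7 − 11)²/11 = 16/11 = 1.4545
4: (57 − 64)²/64 = 49/64 = 0.7656
5: (46 − 41)²/41 = 25/41 = 0.6098
The largest term is for 1: 4.840.

1, 4.840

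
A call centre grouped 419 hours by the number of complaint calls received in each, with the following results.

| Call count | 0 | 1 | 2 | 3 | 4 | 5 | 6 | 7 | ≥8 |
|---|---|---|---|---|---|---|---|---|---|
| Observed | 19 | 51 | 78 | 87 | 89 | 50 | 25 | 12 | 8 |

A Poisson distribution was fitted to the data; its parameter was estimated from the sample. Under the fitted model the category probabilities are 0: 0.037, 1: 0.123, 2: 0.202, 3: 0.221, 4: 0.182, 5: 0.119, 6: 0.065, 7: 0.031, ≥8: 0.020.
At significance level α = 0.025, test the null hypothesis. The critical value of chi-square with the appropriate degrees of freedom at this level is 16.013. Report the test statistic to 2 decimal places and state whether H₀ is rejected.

Expected counts E_i = n·p_i: 419×0.037 = 15.503, 419×0.123 = 51.537, 419×0.202 = 84.638, 419×0.221 = 92.599, 419×0.182 = 76.258, 419×0.119 = 49.861, 419×0.065 = 27.235, 419×0.031 = 12.989, 419×0.020 = 8.38.
χ² = (19−15.503)²/15.503 + (51−51.537)²/51.537 + (78−84.638)²/84.638 + (87−92.599)²/92.599 + (89−76.258)²/76.258 + (50−49.861)²/49.861 + (25−27.235)²/27.235 + (12−12.989)²/12.989 + (8−8.38)²/8.38
   = 0.789 + 0.006 + 0.521 + 0.339 + 2.129 + 0.000 + 0.183 + 0.075 + 0.017
Sum = 4.06
df = 7. Since 4.06 < 16.013, we do not reject H₀.

4.06; do not reject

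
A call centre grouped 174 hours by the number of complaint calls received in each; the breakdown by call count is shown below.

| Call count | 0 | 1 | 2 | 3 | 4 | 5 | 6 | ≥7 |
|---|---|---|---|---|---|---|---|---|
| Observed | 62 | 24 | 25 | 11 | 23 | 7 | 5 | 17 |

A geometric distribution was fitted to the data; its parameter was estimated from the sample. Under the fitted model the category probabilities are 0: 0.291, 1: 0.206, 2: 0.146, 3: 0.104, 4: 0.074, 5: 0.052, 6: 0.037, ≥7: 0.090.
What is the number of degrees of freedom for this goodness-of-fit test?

There are k = 8 categories and 1 parameter estimated from the data, so df = 8 − 1 − 1 = 6.

6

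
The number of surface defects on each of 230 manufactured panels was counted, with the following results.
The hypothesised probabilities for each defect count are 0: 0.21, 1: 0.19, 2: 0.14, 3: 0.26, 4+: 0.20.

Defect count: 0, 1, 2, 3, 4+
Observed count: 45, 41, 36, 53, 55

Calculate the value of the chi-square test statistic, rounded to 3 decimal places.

Expected counts E_i = n·p_i: 230×0.21 = 48.3, 230×0.19 = 43.7, 230×0.14 = 32.2, 230×0.26 = 59.8, 230×0.20 = 46.
cat         O        E   (O−E)²/E
0          45     48.3     0.2255
1          41     43.7     0.1668
2          36     32.2     0.4484
3          53     59.8     0.7732
4+         55       46     1.7609
Sum = 3.375

3.375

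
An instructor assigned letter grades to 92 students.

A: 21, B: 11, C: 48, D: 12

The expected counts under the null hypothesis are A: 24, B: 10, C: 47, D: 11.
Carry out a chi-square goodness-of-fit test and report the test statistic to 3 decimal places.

A: (21 − 24)²/24 = 9/24 = 0.3750
B: (11 − 10)²/10 = 1/10 = 0.1000
C: (48 − 47)²/47 = 1/47 = 0.0213
D: (12 − 11)²/11 = 1/11 = 0.0909
Sum = 0.587

0.587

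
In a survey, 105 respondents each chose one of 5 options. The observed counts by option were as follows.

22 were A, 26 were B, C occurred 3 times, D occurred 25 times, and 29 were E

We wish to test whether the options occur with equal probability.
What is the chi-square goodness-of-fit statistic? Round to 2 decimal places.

Expected count for each of the 5 categories: 105/5 = 21.
χ² = (22−21)²/21 + (26−21)²/21 + (3−21)²/21 + (25−21)²/21 + (29−21)²/21
   = 0.048 + 1.190 + 15.429 + 0.762 + 3.048
Sum = 20.48

20.48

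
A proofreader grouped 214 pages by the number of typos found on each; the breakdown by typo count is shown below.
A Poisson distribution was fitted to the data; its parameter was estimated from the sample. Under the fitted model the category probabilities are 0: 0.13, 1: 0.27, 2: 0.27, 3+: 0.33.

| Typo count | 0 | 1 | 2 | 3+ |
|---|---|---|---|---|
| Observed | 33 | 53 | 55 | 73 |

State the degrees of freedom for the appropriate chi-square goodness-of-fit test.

2

There are k = 4 categories and 1 parameter estimated from the data, so df = 4 − 1 − 1 = 2.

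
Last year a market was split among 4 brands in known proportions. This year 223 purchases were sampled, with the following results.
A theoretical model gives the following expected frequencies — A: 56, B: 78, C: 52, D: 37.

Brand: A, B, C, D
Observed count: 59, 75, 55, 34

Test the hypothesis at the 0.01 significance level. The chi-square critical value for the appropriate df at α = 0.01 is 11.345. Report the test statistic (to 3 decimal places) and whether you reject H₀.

0.692; do not reject

χ² = (59−56)²/56 + (75−78)²/78 + (55−52)²/52 + (34−37)²/37
   = 0.1607 + 0.1154 + 0.1731 + 0.2432
Sum = 0.692
df = 3. Since 0.692 < 11.345, we do not reject H₀.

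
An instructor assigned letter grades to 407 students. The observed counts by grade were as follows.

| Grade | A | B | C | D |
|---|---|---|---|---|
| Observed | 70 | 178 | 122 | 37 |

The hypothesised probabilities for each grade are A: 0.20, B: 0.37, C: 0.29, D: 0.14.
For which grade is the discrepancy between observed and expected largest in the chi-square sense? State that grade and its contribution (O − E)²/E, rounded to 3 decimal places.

D, 7.006

Expected counts E_i = n·p_i: 407×0.20 = 81.4, 407×0.37 = 150.59, 407×0.29 = 118.03, 407×0.14 = 56.98.
cat         O        E   (O−E)²/E
A          70     81.4     1.5966
B         178   150.59     4.9891
C         122   118.03     0.1335
D          37    56.98     7.0060
The largest term is for D: 7.006.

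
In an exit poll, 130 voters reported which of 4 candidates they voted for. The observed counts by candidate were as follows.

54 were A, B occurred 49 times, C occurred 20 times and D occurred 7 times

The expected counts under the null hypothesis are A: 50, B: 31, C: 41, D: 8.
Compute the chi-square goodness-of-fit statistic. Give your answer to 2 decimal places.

21.65

A: (54 − 50)²/50 = 16/50 = 0.320
B: (49 − 31)²/31 = 324/31 = 10.452
C: (20 − 41)²/41 = 441/41 = 10.756
D: (7 − 8)²/8 = 1/8 = 0.125
Sum = 21.65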